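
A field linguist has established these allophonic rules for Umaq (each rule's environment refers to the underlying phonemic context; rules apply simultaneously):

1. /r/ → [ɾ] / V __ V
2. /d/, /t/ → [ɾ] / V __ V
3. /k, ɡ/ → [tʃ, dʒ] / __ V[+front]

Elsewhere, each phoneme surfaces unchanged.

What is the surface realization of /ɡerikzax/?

/ɡ/ (word-initial): before a front vowel, so rule 3 applies → [dʒ].
/e/ stays [e].
/r/ (between /e/ and /i/): between two vowels, so rule 1 applies → [ɾ].
/i/ (between /r/ and /k/): no rule targets it → [i].
/k/ (between /i/ and /z/) fails the environment for rule 3, so it stays [k].
/z/ stays [z].
/a/ (between /z/ and /x/) is unaffected → [a].
/x/ (word-final): no rule targets it → [x].

[dʒeɾikzax]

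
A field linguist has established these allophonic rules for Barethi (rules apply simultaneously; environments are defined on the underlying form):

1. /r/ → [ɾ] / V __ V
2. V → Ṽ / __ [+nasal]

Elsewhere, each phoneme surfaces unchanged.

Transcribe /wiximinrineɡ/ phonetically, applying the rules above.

[wixĩmĩnrĩneɡ]

/w/ (word-initial): no rule targets it → [w].
/i/ (between /w/ and /x/): rule 2 targets it, but not before a nasal consonant → unchanged [i].
/x/ stays [x].
Rule 2 applies to /i/ (between /x/ and /m/: before a nasal consonant) → [ĩ].
/m/ — not in any rule's target class → [m].
/i/ (between /m/ and /n/): before a nasal consonant, so rule 2 applies → [ĩ].
/n/ — not in any rule's target class → [n].
/r/ (between /n/ and /i/): rule 1 targets it, but not between two vowels → unchanged [r].
/i/ (between /r/ and /n/): before a nasal consonant, so rule 2 applies → [ĩ].
/n/ (between /i/ and /e/): no rule targets it → [n].
/e/ — between /n/ and /ɡ/; rule 2 does not apply here → [e].
/ɡ/ stays [ɡ].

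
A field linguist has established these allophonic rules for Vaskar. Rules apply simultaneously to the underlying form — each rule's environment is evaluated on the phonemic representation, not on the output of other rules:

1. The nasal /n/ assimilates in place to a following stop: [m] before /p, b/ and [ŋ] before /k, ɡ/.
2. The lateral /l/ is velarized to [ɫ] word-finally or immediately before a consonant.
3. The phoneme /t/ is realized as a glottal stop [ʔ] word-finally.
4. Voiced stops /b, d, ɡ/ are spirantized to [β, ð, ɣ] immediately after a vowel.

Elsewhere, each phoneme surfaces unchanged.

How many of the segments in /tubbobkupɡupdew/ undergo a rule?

Segments that undergo a rule: /b/ → [β] (rule 4); /b/ → [β] (rule 4).
All other segments surface unchanged.

2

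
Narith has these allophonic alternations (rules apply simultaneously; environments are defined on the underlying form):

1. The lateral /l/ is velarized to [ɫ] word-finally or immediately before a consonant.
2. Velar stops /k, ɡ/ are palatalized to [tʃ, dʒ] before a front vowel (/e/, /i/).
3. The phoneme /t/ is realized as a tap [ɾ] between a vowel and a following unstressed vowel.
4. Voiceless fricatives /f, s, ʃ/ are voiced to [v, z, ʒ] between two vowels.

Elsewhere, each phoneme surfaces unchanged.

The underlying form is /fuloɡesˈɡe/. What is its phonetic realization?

[fulodʒesˈdʒe]

/f/ — word-initial; rule 4 does not apply here → [f].
/l/ — between /u/ and /o/; rule 1 does not apply here → [l].
/ɡ/ (between /o/ and /e/): before a front vowel, so rule 2 applies → [dʒ].
/s/ (between /e/ and /ɡ/): rule 4 targets it, but not between two vowels → unchanged [s].
/ɡ/ meets the environment for rule 2 (before a front vowel) → [dʒ].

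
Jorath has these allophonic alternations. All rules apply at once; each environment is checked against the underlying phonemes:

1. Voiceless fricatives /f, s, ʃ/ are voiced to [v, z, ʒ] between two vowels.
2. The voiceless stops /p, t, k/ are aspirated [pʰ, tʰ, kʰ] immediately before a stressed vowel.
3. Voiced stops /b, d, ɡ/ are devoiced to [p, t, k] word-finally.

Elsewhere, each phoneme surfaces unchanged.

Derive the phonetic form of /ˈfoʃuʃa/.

[ˈfoʒuʒa]

/f/ (word-initial) fails the environment for rule 1, so it stays [f].
/o/ (between /f/ and /ʃ/): no rule targets it → [o].
/ʃ/ (between /o/ and /u/) occurs between two vowels → [ʒ] by rule 1.
/u/ (between /ʃ/ and /ʃ/): no rule targets it → [u].
/ʃ/ — between /u/ and /a/, between two vowels — surfaces as [ʒ] (rule 1).
/a/ — not in any rule's target class → [a].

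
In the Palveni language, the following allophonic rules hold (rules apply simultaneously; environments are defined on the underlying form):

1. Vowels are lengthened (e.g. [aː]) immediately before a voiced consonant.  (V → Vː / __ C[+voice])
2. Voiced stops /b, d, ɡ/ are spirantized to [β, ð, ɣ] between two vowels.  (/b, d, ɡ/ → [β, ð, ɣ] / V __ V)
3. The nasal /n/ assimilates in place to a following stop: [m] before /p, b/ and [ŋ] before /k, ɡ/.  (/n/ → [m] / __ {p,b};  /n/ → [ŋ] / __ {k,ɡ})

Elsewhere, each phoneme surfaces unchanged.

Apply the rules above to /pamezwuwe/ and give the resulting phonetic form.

/p/ (word-initial) is unaffected → [p].
Rule 1 applies to /a/ (between /p/ and /m/: before a voiced consonant) → [aː].
/m/ stays [m].
/e/ (between /m/ and /z/) occurs before a voiced consonant → [eː] by rule 1.
/z/ (between /e/ and /w/) is unaffected → [z].
/w/ — not in any rule's target class → [w].
Rule 1 applies to /u/ (between /w/ and /w/: before a voiced consonant) → [uː].
/w/ (between /u/ and /e/): no rule targets it → [w].
/e/ — word-final; rule 1 does not apply here → [e].

[paːmeːzwuːwe]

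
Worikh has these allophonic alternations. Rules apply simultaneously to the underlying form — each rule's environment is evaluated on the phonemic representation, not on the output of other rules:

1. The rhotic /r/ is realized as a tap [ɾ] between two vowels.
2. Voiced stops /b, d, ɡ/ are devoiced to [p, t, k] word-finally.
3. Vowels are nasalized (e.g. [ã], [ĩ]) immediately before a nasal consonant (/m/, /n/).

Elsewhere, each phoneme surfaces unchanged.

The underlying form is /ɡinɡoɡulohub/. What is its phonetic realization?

/ɡ/ (word-initial) is in the target of rule 2 but the environment (word-finally) is not met → [ɡ].
/i/ (between /ɡ/ and /n/) occurs before a nasal consonant → [ĩ] by rule 3.
/n/ (between /i/ and /ɡ/) is unaffected → [n].
/ɡ/ (between /n/ and /o/): rule 2 targets it, but not word-finally → unchanged [ɡ].
/o/ (between /ɡ/ and /ɡ/) is in the target of rule 3 but the environment (before a nasal consonant) is not met → [o].
/ɡ/ (between /o/ and /u/) is in the target of rule 2 but the environment (word-finally) is not met → [ɡ].
/u/ (between /ɡ/ and /l/) is in the target of rule 3 but the environment (before a nasal consonant) is not met → [u].
/l/ stays [l].
/o/ (between /l/ and /h/) fails the environment for rule 3, so it stays [o].
/h/ — not in any rule's target class → [h].
/u/ (between /h/ and /b/) is in the target of rule 3 but the environment (before a nasal consonant) is not met → [u].
/b/ — word-final, word-finally — surfaces as [p] (rule 2).

[ɡĩnɡoɡulohup]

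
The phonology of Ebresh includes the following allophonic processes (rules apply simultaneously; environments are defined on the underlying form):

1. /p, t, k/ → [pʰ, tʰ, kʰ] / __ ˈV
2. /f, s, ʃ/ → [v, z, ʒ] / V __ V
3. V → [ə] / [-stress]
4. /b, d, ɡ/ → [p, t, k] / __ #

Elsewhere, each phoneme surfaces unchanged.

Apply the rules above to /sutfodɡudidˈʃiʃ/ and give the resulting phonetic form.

/s/ (word-initial) fails the environment for rule 2, so it stays [s].
/u/ meets the environment for rule 3 (in an unstressed syllable) → [ə].
/t/ (between /u/ and /f/) fails the environment for rule 1, so it stays [t].
/f/ (between /t/ and /o/) is in the target of rule 2 but the environment (between two vowels) is not met → [f].
/o/ (between /f/ and /d/): in an unstressed syllable, so rule 3 applies → [ə].
/d/ (between /o/ and /ɡ/) is in the target of rule 4 but the environment (word-finally) is not met → [d].
/ɡ/ (between /d/ and /u/): rule 4 targets it, but not word-finally → unchanged [ɡ].
/u/ — between /ɡ/ and /d/, in an unstressed syllable — surfaces as [ə] (rule 3).
/d/ — between /u/ and /i/; rule 4 does not apply here → [d].
/i/ meets the environment for rule 3 (in an unstressed syllable) → [ə].
/d/ (between /i/ and /ʃ/) is in the target of rule 4 but the environment (word-finally) is not met → [d].
/ʃ/ — between /d/ and /i/; rule 2 does not apply here → [ʃ].
/i/ (between /ʃ/ and /ʃ/) is in the target of rule 3 but the environment (in an unstressed syllable) is not met → [i].
/ʃ/ (word-final) fails the environment for rule 2, so it stays [ʃ].

[sətfədɡədədˈʃiʃ]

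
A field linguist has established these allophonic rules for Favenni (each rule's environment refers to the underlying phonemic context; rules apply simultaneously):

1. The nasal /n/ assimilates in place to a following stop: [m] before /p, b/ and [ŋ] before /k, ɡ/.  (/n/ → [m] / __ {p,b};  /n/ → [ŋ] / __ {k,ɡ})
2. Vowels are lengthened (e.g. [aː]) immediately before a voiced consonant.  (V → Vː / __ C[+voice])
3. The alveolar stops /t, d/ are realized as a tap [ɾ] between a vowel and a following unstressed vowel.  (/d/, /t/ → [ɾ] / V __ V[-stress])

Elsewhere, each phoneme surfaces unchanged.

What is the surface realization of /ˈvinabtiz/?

/v/ — not in any rule's target class → [v].
/i/ meets the environment for rule 2 (before a voiced consonant) → [iː].
/n/ (between /i/ and /a/) fails the environment for rule 1, so it stays [n].
/a/ (between /n/ and /b/) occurs before a voiced consonant → [aː] by rule 2.
/b/ (between /a/ and /t/): no rule targets it → [b].
/t/ — between /b/ and /i/; rule 3 does not apply here → [t].
Rule 2 applies to /i/ (between /t/ and /z/: before a voiced consonant) → [iː].
/z/ (word-final) is unaffected → [z].

[ˈviːnaːbtiːz]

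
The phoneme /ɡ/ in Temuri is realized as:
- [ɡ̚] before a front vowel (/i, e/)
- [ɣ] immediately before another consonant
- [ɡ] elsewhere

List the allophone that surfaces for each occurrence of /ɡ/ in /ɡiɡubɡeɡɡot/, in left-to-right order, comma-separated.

Occurrence 1 (position 1): before a front vowel (/i, e/) → [ɡ̚].
Occurrence 2 (position 3): no conditioning environment matches → elsewhere allophone [ɡ].
Occurrence 3 (position 6): before a front vowel (/i, e/) → [ɡ̚].
Occurrence 4 (position 8): immediately before another consonant → [ɣ].
Occurrence 5 (position 9): no conditioning environment matches → elsewhere allophone [ɡ].

[ɡ̚], [ɡ], [ɡ̚], [ɣ], [ɡ]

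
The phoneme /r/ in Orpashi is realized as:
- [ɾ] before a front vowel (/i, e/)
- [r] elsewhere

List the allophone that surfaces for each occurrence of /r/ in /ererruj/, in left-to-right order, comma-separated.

[ɾ], [r], [r]

Occurrence 1 (position 2): before a front vowel (/i, e/) → [ɾ].
Occurrence 2 (position 4): no conditioning environment matches → elsewhere allophone [r].
Occurrence 3 (position 5): no conditioning environment matches → elsewhere allophone [r].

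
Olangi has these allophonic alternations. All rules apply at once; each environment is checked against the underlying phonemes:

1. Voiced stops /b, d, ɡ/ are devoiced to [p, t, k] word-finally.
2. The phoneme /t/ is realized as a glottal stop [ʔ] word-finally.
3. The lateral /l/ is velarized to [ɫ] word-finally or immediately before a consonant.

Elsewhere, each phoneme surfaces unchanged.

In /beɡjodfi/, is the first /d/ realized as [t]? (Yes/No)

No

/d/ (between /o/ and /f/) fails the environment for rule 1, so it stays [d].
The actual realization is [d], not [t].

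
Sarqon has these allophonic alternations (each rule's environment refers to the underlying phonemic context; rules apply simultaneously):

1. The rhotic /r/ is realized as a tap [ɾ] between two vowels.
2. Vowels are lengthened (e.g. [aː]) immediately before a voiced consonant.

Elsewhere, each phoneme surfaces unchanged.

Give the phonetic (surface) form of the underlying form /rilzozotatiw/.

[riːlzoːzotatiːw]

/r/ (word-initial) is in the target of rule 1 but the environment (between two vowels) is not met → [r].
/i/ meets the environment for rule 2 (before a voiced consonant) → [iː].
/o/ (between /z/ and /z/): before a voiced consonant, so rule 2 applies → [oː].
/o/ (between /z/ and /t/) is in the target of rule 2 but the environment (before a voiced consonant) is not met → [o].
/a/ (between /t/ and /t/) is in the target of rule 2 but the environment (before a voiced consonant) is not met → [a].
/i/ (between /t/ and /w/): before a voiced consonant, so rule 2 applies → [iː].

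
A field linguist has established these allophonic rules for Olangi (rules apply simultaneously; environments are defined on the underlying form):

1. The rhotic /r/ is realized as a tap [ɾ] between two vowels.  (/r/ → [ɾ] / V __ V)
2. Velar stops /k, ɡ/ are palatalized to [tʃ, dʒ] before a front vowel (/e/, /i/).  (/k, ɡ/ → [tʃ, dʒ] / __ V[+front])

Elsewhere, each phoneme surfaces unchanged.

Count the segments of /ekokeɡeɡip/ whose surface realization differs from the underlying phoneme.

3

Segments that undergo a rule: /k/ → [tʃ] (rule 2); /ɡ/ → [dʒ] (rule 2); /ɡ/ → [dʒ] (rule 2).
All other segments surface unchanged.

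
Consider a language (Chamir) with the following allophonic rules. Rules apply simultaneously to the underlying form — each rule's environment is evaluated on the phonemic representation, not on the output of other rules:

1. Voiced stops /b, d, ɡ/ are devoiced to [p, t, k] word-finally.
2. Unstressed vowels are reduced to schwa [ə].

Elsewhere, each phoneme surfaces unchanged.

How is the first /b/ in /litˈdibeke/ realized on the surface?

[b]

/b/ (between /i/ and /e/) is in the target of rule 1 but the environment (word-finally) is not met → [b].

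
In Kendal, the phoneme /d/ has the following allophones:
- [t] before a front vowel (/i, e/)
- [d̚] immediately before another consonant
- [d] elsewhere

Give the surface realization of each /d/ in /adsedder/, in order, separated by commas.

[d̚], [d̚], [t]

Occurrence 1 (position 2): immediately before another consonant → [d̚].
Occurrence 2 (position 5): immediately before another consonant → [d̚].
Occurrence 3 (position 6): before a front vowel (/i, e/) → [t].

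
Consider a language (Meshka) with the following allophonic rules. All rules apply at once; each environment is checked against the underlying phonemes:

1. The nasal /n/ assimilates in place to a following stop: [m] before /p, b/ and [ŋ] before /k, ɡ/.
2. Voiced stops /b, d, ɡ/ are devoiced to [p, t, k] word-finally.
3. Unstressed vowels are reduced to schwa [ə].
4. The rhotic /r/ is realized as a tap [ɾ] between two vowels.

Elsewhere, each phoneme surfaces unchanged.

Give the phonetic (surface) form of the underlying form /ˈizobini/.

/i/ (word-initial) is in the target of rule 3 but the environment (in an unstressed syllable) is not met → [i].
/z/ (between /i/ and /o/): no rule targets it → [z].
/o/ meets the environment for rule 3 (in an unstressed syllable) → [ə].
/b/ — between /o/ and /i/; rule 2 does not apply here → [b].
/i/ (between /b/ and /n/) occurs in an unstressed syllable → [ə] by rule 3.
/n/ (between /i/ and /i/): rule 1 targets it, but not before a labial or velar stop → unchanged [n].
/i/ (word-final) occurs in an unstressed syllable → [ə] by rule 3.

[ˈizəbənə]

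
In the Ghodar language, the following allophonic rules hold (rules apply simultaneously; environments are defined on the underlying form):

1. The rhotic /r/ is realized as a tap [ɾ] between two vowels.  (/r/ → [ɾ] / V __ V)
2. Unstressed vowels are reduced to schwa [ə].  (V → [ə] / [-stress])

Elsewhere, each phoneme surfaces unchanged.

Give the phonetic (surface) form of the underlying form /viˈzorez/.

[vəˈzoɾəz]

/v/ stays [v].
/i/ meets the environment for rule 2 (in an unstressed syllable) → [ə].
/z/ — not in any rule's target class → [z].
/o/ (between /z/ and /r/) is in the target of rule 2 but the environment (in an unstressed syllable) is not met → [o].
/r/ (between /o/ and /e/) occurs between two vowels → [ɾ] by rule 1.
/e/ (between /r/ and /z/) occurs in an unstressed syllable → [ə] by rule 2.
/z/ (word-final) is unaffected → [z].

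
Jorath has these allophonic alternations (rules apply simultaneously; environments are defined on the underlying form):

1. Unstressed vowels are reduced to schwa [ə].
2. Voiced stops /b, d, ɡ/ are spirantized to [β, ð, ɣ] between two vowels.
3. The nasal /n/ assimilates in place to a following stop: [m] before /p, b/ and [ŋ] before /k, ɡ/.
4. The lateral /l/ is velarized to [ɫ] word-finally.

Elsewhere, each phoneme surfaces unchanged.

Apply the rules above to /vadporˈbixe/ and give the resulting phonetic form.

[vədpərˈbixə]

/v/ (word-initial) is unaffected → [v].
/a/ — between /v/ and /d/, in an unstressed syllable — surfaces as [ə] (rule 1).
/d/ — between /a/ and /p/; rule 2 does not apply here → [d].
/p/ (between /d/ and /o/) is unaffected → [p].
/o/ (between /p/ and /r/) occurs in an unstressed syllable → [ə] by rule 1.
/r/ stays [r].
/b/ — between /r/ and /i/; rule 2 does not apply here → [b].
/i/ (between /b/ and /x/) fails the environment for rule 1, so it stays [i].
/x/ (between /i/ and /e/): no rule targets it → [x].
/e/ (word-final): in an unstressed syllable, so rule 1 applies → [ə].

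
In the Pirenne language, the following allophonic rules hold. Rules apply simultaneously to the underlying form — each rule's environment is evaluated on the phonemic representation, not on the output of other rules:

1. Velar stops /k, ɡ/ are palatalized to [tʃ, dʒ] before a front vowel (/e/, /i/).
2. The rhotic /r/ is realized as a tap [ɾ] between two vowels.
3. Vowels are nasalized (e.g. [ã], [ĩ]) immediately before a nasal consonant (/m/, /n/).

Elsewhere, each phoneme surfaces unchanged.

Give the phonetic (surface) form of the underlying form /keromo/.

Rule 1 applies to /k/ (word-initial: before a front vowel) → [tʃ].
/e/ (between /k/ and /r/) is in the target of rule 3 but the environment (before a nasal consonant) is not met → [e].
/r/ meets the environment for rule 2 (between two vowels) → [ɾ].
/o/ meets the environment for rule 3 (before a nasal consonant) → [õ].
/o/ (word-final): rule 3 targets it, but not before a nasal consonant → unchanged [o].

[tʃeɾõmo]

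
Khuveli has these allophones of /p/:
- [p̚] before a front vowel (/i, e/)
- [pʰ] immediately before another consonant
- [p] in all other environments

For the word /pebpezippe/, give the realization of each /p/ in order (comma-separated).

[p̚], [p̚], [pʰ], [p̚]

Occurrence 1 (position 1): before a front vowel (/i, e/) → [p̚].
Occurrence 2 (position 4): before a front vowel (/i, e/) → [p̚].
Occurrence 3 (position 8): immediately before another consonant → [pʰ].
Occurrence 4 (position 9): before a front vowel (/i, e/) → [p̚].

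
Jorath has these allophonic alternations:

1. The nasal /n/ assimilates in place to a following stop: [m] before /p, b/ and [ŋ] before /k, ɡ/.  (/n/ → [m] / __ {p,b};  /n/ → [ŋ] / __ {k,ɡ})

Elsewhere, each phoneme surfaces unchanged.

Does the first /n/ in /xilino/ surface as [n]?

Yes

/n/ (between /i/ and /o/) is in the target of rule 1 but the environment (before a labial or velar stop) is not met → [n].
The actual realization is [n], which matches [n].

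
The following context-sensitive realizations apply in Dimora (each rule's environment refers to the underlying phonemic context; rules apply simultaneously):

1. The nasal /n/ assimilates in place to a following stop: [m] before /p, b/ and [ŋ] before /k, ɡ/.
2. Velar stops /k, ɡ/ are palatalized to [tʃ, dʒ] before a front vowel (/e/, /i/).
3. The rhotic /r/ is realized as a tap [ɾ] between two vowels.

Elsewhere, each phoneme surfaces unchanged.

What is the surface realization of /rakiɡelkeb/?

[ratʃidʒeltʃeb]

/r/ — word-initial; rule 3 does not apply here → [r].
/k/ (between /a/ and /i/): before a front vowel, so rule 2 applies → [tʃ].
Rule 2 applies to /ɡ/ (between /i/ and /e/: before a front vowel) → [dʒ].
Rule 2 applies to /k/ (between /l/ and /e/: before a front vowel) → [tʃ].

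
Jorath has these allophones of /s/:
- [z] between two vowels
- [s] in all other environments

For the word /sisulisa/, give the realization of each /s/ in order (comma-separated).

Occurrence 1 (position 1): no conditioning environment matches → elsewhere allophone [s].
Occurrence 2 (position 3): between two vowels → [z].
Occurrence 3 (position 7): between two vowels → [z].

[s], [z], [z]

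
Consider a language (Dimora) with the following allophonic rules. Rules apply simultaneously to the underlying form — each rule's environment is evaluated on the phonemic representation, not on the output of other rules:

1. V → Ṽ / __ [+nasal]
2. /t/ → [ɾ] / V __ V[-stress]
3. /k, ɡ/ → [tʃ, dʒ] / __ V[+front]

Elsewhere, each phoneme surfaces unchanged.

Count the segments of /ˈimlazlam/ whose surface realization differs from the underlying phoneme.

2

Segments that undergo a rule: /i/ → [ĩ] (rule 1); /a/ → [ã] (rule 1).
All other segments surface unchanged.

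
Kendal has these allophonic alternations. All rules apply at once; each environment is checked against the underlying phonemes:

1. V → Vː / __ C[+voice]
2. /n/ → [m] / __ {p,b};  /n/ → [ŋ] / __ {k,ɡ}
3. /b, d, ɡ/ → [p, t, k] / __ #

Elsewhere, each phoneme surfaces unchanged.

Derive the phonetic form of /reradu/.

/r/ (word-initial) is unaffected → [r].
/e/ (between /r/ and /r/): before a voiced consonant, so rule 1 applies → [eː].
/r/ (between /e/ and /a/) is unaffected → [r].
Rule 1 applies to /a/ (between /r/ and /d/: before a voiced consonant) → [aː].
/d/ (between /a/ and /u/) is in the target of rule 3 but the environment (word-finally) is not met → [d].
/u/ (word-final): rule 1 targets it, but not before a voiced consonant → unchanged [u].

[reːraːdu]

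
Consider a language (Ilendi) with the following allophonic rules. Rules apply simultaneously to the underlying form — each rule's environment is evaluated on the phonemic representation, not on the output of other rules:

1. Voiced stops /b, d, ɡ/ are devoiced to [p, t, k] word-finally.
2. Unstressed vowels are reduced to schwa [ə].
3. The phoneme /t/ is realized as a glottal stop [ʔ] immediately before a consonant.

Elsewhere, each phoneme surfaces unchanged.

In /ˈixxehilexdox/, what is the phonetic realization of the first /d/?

/d/ — between /x/ and /o/; rule 1 does not apply here → [d].

[d]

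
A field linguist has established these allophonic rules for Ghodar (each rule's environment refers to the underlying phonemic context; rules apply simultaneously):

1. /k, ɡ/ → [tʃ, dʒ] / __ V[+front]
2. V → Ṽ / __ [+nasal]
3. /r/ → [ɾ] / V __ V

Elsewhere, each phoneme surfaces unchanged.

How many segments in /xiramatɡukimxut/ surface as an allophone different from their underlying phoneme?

Segments that undergo a rule: /r/ → [ɾ] (rule 3); /a/ → [ã] (rule 2); /k/ → [tʃ] (rule 1); /i/ → [ĩ] (rule 2).
All other segments surface unchanged.

4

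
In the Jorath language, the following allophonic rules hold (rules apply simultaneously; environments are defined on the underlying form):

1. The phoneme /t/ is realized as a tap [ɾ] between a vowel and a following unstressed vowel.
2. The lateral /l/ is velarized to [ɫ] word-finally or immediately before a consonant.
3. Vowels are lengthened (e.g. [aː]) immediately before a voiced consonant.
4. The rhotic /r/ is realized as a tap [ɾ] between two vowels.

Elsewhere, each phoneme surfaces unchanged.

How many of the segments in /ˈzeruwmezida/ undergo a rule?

Segments that undergo a rule: /e/ → [eː] (rule 3); /r/ → [ɾ] (rule 4); /u/ → [uː] (rule 3); /e/ → [eː] (rule 3); /i/ → [iː] (rule 3).
All other segments surface unchanged.

5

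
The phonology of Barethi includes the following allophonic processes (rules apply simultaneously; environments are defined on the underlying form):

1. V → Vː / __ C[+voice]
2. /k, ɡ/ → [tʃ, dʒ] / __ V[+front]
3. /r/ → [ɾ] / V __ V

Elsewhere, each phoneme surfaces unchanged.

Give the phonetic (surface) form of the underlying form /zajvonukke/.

/z/ (word-initial) is unaffected → [z].
Rule 1 applies to /a/ (between /z/ and /j/: before a voiced consonant) → [aː].
/j/ stays [j].
/v/ (between /j/ and /o/) is unaffected → [v].
Rule 1 applies to /o/ (between /v/ and /n/: before a voiced consonant) → [oː].
/n/ — not in any rule's target class → [n].
/u/ (between /n/ and /k/) fails the environment for rule 1, so it stays [u].
/k/ — between /u/ and /k/; rule 2 does not apply here → [k].
/k/ (between /k/ and /e/) occurs before a front vowel → [tʃ] by rule 2.
/e/ (word-final): rule 1 targets it, but not before a voiced consonant → unchanged [e].

[zaːjvoːnuktʃe]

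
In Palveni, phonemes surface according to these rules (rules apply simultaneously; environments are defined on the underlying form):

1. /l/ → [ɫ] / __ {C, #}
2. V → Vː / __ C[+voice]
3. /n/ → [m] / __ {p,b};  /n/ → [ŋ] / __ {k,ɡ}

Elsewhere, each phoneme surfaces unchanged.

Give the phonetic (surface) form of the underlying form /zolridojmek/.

/z/ — not in any rule's target class → [z].
Rule 2 applies to /o/ (between /z/ and /l/: before a voiced consonant) → [oː].
/l/ (between /o/ and /r/) occurs word-finally or immediately before a consonant → [ɫ] by rule 1.
/r/ (between /l/ and /i/): no rule targets it → [r].
/i/ meets the environment for rule 2 (before a voiced consonant) → [iː].
/d/ stays [d].
/o/ meets the environment for rule 2 (before a voiced consonant) → [oː].
/j/ (between /o/ and /m/) is unaffected → [j].
/m/ (between /j/ and /e/) is unaffected → [m].
/e/ (between /m/ and /k/): rule 2 targets it, but not before a voiced consonant → unchanged [e].
/k/ stays [k].

[zoːɫriːdoːjmek]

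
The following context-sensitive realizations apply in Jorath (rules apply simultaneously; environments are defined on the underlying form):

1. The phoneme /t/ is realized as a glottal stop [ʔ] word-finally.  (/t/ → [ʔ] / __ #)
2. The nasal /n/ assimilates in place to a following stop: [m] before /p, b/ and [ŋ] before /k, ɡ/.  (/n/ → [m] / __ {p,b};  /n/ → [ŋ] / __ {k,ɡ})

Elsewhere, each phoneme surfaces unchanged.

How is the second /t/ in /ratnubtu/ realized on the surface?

/t/ (between /b/ and /u/) fails the environment for rule 1, so it stays [t].

[t]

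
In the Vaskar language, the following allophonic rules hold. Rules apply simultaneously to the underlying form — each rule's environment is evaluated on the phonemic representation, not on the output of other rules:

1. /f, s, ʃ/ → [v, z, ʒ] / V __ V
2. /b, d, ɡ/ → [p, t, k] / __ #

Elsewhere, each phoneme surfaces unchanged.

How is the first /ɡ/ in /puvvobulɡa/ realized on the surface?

[ɡ]

/ɡ/ (between /l/ and /a/) is in the target of rule 2 but the environment (word-finally) is not met → [ɡ].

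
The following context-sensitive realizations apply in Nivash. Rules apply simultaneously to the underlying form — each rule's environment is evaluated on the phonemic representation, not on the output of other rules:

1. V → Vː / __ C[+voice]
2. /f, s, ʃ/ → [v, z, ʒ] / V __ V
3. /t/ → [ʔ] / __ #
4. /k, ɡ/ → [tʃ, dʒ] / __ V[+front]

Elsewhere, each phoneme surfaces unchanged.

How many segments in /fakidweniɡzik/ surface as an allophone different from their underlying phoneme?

4

Segments that undergo a rule: /k/ → [tʃ] (rule 4); /i/ → [iː] (rule 1); /e/ → [eː] (rule 1); /i/ → [iː] (rule 1).
All other segments surface unchanged.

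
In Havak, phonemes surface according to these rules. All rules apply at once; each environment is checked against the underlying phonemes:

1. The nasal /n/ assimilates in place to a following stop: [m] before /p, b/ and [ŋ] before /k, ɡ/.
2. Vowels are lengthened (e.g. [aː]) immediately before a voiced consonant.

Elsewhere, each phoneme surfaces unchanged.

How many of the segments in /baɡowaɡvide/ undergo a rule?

Segments that undergo a rule: /a/ → [aː] (rule 2); /o/ → [oː] (rule 2); /a/ → [aː] (rule 2); /i/ → [iː] (rule 2).
All other segments surface unchanged.

4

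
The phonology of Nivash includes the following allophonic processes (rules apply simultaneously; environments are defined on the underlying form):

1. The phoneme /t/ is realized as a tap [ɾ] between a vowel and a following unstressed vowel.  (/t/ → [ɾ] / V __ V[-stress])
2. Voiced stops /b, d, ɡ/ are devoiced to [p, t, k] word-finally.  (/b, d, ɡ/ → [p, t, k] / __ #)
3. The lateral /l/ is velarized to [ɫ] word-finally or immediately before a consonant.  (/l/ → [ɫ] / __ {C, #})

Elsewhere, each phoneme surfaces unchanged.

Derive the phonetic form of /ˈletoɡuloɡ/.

[ˈleɾoɡulok]

/l/ (word-initial) fails the environment for rule 3, so it stays [l].
/e/ (between /l/ and /t/) is unaffected → [e].
Rule 1 applies to /t/ (between /e/ and /o/: between a vowel and a following unstressed vowel) → [ɾ].
/o/ (between /t/ and /ɡ/): no rule targets it → [o].
/ɡ/ (between /o/ and /u/) is in the target of rule 2 but the environment (word-finally) is not met → [ɡ].
/u/ stays [u].
/l/ (between /u/ and /o/) fails the environment for rule 3, so it stays [l].
/o/ stays [o].
/ɡ/ (word-final): word-finally, so rule 2 applies → [k].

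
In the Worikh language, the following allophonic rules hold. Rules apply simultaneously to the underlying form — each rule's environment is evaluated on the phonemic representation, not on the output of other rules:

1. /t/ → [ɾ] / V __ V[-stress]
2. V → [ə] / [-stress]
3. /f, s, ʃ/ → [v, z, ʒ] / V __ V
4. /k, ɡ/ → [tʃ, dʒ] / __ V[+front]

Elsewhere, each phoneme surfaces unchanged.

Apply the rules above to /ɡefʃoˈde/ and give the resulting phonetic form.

Rule 4 applies to /ɡ/ (word-initial: before a front vowel) → [dʒ].
/e/ — between /ɡ/ and /f/, in an unstressed syllable — surfaces as [ə] (rule 2).
/f/ (between /e/ and /ʃ/): rule 3 targets it, but not between two vowels → unchanged [f].
/ʃ/ — between /f/ and /o/; rule 3 does not apply here → [ʃ].
/o/ meets the environment for rule 2 (in an unstressed syllable) → [ə].
/d/ stays [d].
/e/ — word-final; rule 2 does not apply here → [e].

[dʒəfʃəˈde]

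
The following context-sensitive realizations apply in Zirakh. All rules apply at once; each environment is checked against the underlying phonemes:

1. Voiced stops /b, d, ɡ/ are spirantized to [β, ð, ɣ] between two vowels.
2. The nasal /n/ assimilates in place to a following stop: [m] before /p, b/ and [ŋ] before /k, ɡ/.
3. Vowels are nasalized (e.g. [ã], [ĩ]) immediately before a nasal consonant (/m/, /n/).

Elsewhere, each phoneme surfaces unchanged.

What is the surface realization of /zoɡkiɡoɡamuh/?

/z/ — not in any rule's target class → [z].
/o/ (between /z/ and /ɡ/): rule 3 targets it, but not before a nasal consonant → unchanged [o].
/ɡ/ (between /o/ and /k/): rule 1 targets it, but not between two vowels → unchanged [ɡ].
/k/ (between /ɡ/ and /i/) is unaffected → [k].
/i/ (between /k/ and /ɡ/) is in the target of rule 3 but the environment (before a nasal consonant) is not met → [i].
/ɡ/ meets the environment for rule 1 (between two vowels) → [ɣ].
/o/ (between /ɡ/ and /ɡ/) fails the environment for rule 3, so it stays [o].
Rule 1 applies to /ɡ/ (between /o/ and /a/: between two vowels) → [ɣ].
/a/ — between /ɡ/ and /m/, before a nasal consonant — surfaces as [ã] (rule 3).
/m/ (between /a/ and /u/): no rule targets it → [m].
/u/ — between /m/ and /h/; rule 3 does not apply here → [u].
/h/ stays [h].

[zoɡkiɣoɣãmuh]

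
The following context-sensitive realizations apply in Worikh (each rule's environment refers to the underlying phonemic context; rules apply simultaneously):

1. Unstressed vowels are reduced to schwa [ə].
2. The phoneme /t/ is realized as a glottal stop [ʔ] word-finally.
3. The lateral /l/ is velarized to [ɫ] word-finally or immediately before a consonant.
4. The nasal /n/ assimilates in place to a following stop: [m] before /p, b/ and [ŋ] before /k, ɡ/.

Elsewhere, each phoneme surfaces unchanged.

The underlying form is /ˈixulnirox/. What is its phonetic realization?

/i/ (word-initial) is in the target of rule 1 but the environment (in an unstressed syllable) is not met → [i].
/x/ (between /i/ and /u/): no rule targets it → [x].
/u/ meets the environment for rule 1 (in an unstressed syllable) → [ə].
/l/ — between /u/ and /n/, word-finally or immediately before a consonant — surfaces as [ɫ] (rule 3).
/n/ (between /l/ and /i/): rule 4 targets it, but not before a labial or velar stop → unchanged [n].
Rule 1 applies to /i/ (between /n/ and /r/: in an unstressed syllable) → [ə].
/r/ (between /i/ and /o/) is unaffected → [r].
/o/ — between /r/ and /x/, in an unstressed syllable — surfaces as [ə] (rule 1).
/x/ (word-final): no rule targets it → [x].

[ˈixəɫnərəx]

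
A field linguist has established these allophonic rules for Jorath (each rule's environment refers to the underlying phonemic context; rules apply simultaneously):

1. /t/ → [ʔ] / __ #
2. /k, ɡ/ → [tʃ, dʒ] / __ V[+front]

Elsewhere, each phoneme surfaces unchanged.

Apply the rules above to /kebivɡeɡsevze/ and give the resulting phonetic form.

/k/ meets the environment for rule 2 (before a front vowel) → [tʃ].
/e/ (between /k/ and /b/) is unaffected → [e].
/b/ (between /e/ and /i/) is unaffected → [b].
/i/ (between /b/ and /v/): no rule targets it → [i].
/v/ (between /i/ and /ɡ/) is unaffected → [v].
/ɡ/ meets the environment for rule 2 (before a front vowel) → [dʒ].
/e/ (between /ɡ/ and /ɡ/): no rule targets it → [e].
/ɡ/ (between /e/ and /s/): rule 2 targets it, but not before a front vowel → unchanged [ɡ].
/s/ (between /ɡ/ and /e/) is unaffected → [s].
/e/ stays [e].
/v/ — not in any rule's target class → [v].
/z/ stays [z].
/e/ stays [e].

[tʃebivdʒeɡsevze]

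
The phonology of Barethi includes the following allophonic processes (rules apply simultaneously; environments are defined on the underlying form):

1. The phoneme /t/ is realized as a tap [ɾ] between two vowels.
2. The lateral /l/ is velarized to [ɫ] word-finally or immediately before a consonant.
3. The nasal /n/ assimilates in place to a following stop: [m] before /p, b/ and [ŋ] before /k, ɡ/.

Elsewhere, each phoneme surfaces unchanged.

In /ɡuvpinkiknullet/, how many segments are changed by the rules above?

2

Segments that undergo a rule: /n/ → [ŋ] (rule 3); /l/ → [ɫ] (rule 2).
All other segments surface unchanged.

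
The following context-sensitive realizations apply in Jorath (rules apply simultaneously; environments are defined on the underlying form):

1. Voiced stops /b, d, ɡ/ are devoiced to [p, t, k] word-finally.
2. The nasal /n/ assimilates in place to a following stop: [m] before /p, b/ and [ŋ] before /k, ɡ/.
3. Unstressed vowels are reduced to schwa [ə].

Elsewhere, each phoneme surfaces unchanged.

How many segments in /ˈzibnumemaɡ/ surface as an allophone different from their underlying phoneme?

Segments that undergo a rule: /u/ → [ə] (rule 3); /e/ → [ə] (rule 3); /a/ → [ə] (rule 3); /ɡ/ → [k] (rule 1).
All other segments surface unchanged.

4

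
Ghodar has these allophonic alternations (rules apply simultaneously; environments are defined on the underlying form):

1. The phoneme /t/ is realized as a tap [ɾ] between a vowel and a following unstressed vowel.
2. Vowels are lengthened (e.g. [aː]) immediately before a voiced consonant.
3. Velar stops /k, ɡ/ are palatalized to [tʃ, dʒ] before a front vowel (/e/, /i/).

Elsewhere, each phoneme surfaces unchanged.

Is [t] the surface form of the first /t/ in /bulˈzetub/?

No

/t/ — between /e/ and /u/, between a vowel and a following unstressed vowel — surfaces as [ɾ] (rule 1).
The actual realization is [ɾ], not [t].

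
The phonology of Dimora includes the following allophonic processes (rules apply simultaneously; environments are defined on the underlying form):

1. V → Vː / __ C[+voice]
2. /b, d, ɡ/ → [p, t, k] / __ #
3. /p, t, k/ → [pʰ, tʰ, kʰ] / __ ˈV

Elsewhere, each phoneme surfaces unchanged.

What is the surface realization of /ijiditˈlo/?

[iːjiːditˈlo]

/i/ meets the environment for rule 1 (before a voiced consonant) → [iː].
Rule 1 applies to /i/ (between /j/ and /d/: before a voiced consonant) → [iː].
/d/ (between /i/ and /i/) fails the environment for rule 2, so it stays [d].
/i/ (between /d/ and /t/) is in the target of rule 1 but the environment (before a voiced consonant) is not met → [i].
/t/ (between /i/ and /l/) is in the target of rule 3 but the environment (immediately before a stressed vowel) is not met → [t].
/o/ (word-final) is in the target of rule 1 but the environment (before a voiced consonant) is not met → [o].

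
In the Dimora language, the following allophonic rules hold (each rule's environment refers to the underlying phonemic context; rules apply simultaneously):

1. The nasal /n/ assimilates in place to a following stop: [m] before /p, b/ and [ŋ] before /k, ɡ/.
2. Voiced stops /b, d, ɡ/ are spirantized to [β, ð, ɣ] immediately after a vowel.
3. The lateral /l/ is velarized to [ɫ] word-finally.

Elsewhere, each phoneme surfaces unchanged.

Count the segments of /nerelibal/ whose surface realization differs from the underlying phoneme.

2

Segments that undergo a rule: /b/ → [β] (rule 2); /l/ → [ɫ] (rule 3).
All other segments surface unchanged.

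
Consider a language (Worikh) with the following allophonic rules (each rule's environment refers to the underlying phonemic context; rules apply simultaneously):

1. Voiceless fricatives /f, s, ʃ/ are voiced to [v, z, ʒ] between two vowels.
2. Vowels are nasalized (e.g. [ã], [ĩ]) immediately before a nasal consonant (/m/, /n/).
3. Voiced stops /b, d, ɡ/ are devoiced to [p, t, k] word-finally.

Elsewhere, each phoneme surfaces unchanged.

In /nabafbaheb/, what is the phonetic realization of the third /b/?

/b/ meets the environment for rule 3 (word-finally) → [p].

[p]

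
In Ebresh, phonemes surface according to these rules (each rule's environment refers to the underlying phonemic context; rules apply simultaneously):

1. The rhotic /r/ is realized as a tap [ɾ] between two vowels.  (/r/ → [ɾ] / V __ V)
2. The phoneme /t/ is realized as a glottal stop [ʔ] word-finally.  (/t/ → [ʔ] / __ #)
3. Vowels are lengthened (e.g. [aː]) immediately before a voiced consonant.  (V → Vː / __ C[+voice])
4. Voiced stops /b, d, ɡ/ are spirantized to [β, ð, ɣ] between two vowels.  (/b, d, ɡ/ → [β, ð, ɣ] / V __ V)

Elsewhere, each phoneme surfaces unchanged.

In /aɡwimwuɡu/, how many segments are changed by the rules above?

Segments that undergo a rule: /a/ → [aː] (rule 3); /i/ → [iː] (rule 3); /u/ → [uː] (rule 3); /ɡ/ → [ɣ] (rule 4).
All other segments surface unchanged.

4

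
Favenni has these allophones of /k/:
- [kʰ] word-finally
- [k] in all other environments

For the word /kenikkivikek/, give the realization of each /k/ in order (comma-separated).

Occurrence 1 (position 1): no conditioning environment matches → elsewhere allophone [k].
Occurrence 2 (position 5): no conditioning environment matches → elsewhere allophone [k].
Occurrence 3 (position 6): no conditioning environment matches → elsewhere allophone [k].
Occurrence 4 (position 10): no conditioning environment matches → elsewhere allophone [k].
Occurrence 5 (position 12): word-finally → [kʰ].

[k], [k], [k], [k], [kʰ]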